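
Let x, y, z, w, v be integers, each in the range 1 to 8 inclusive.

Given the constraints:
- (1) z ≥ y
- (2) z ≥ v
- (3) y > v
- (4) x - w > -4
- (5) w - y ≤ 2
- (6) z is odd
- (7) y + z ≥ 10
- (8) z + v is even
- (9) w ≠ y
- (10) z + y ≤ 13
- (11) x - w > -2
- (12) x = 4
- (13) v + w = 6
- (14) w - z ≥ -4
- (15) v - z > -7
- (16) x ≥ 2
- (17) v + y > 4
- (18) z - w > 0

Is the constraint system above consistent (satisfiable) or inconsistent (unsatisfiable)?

The assignment x = 4, y = 6, z = 7, w = 5, v = 1 works:
  constraint 4 holds since x - w = -1.
  constraint 5 holds since w - y = -1.
  constraint 7 holds since y + z = 13.
The rest check out directly.

Satisfiable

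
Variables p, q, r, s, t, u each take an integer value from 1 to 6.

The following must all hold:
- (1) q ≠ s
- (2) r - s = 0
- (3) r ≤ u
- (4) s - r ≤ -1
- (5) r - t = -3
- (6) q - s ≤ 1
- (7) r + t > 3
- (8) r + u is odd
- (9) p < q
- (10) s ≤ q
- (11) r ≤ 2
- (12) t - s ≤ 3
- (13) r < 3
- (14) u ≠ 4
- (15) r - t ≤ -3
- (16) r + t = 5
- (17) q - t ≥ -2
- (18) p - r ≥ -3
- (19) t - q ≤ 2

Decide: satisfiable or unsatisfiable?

Unsatisfiable

Constraints 4, 6, 15, and 19 give t − r ≥ 3, r − s ≥ 1, s − q ≥ -1, q − t ≥ -2.
Adding all 4 inequalities: the left sides telescope to 0, and the right sides sum to 3 + 1 + (-1) + (-2) = 1. So 0 ≥ 1, which is false.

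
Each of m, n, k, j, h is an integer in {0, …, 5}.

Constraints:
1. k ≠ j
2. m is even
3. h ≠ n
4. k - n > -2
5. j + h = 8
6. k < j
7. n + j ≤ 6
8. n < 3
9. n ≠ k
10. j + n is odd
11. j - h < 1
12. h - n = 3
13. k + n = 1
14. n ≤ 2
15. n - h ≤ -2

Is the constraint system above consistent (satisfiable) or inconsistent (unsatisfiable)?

Try m = 4, n = 1, k = 0, j = 4, h = 4.
Check constraint 4: k - n = -1; constraint 5: j + h = 8. The remaining constraints are straightforward to verify.

Satisfiable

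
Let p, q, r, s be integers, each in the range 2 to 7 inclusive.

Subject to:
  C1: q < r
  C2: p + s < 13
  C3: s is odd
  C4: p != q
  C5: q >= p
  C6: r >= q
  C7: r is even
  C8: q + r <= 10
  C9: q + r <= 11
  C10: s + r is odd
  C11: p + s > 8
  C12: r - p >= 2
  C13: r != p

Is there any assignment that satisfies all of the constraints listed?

Try p = 3, q = 4, r = 6, s = 7.
Check constraint 2: p + s = 10; constraint 8: q + r = 10; constraint 9: q + r = 10. The remaining constraints are straightforward to verify.

Satisfiable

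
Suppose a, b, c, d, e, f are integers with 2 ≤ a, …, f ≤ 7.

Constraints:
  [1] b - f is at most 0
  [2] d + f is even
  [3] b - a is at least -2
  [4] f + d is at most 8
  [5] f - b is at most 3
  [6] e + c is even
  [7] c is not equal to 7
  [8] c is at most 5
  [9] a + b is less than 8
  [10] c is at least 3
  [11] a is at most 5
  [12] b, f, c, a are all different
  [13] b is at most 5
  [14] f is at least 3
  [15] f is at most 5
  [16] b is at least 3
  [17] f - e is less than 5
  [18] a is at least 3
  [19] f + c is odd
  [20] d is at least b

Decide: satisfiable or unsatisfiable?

Constraints 8, 10, 11, 13, 14, 15, 16, and 18 confine each of b, f, c, a to the 3 values {3, …, 5}.
Constraint 12 requires all 4 of them to be distinct, but only 3 values are available — impossible by the pigeonhole principle.

Unsatisfiable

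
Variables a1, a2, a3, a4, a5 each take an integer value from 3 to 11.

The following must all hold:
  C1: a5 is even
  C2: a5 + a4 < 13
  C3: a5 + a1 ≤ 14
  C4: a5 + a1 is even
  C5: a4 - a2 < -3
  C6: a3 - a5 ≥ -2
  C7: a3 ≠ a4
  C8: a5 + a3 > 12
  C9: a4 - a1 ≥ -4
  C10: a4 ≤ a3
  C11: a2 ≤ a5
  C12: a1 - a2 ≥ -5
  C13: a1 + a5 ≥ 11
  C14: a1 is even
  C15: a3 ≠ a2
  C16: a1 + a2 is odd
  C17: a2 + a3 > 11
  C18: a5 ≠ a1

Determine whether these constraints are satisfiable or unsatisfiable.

Satisfiable

Try a1 = 4, a2 = 7, a3 = 6, a4 = 3, a5 = 8.
Check constraint 2: a5 + a4 = 11; constraint 3: a5 + a1 = 12. The remaining constraints are straightforward to verify.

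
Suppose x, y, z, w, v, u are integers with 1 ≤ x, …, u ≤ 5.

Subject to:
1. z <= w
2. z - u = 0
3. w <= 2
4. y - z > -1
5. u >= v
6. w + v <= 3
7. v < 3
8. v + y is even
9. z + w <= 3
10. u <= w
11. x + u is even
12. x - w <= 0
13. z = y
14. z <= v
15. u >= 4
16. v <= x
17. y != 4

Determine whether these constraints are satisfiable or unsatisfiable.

From constraints 10 and 15: w ≥ u and u ≥ 4, so w ≥ 4. From constraint 3: w ≤ 2. But 2 < 4, so no value of w works.

Unsatisfiable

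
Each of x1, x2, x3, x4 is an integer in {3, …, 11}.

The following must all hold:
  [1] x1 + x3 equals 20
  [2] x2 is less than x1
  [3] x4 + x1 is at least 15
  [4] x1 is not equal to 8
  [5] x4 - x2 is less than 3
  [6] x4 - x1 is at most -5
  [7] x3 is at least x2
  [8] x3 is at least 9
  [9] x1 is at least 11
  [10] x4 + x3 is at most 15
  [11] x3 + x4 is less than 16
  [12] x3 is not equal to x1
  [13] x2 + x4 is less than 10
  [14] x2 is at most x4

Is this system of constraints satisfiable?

Satisfiable

The assignment x1 = 11, x2 = 4, x3 = 9, x4 = 4 works:
  constraint 1 holds since x1 + x3 = 20.
  constraint 3 holds since x4 + x1 = 15.
  constraint 5 holds since x4 - x2 = 0.
The rest check out directly.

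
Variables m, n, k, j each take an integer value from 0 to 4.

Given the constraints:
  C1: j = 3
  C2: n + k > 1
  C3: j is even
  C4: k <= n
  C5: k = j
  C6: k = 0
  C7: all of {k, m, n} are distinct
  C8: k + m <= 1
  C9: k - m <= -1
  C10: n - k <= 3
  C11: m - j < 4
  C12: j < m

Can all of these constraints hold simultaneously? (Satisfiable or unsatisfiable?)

Unsatisfiable

Constraint 6 fixes k = 0 and constraint 1 fixes j = 3, but constraint 5 requires k = j. Since 0 ≠ 3, contradiction.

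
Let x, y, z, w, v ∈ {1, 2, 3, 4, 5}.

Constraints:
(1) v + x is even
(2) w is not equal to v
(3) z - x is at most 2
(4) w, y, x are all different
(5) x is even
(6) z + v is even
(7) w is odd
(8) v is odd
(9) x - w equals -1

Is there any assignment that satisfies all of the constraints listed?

Unsatisfiable

Constraint 8 makes v odd and constraint 5 makes x even, so v + x must be odd. Constraint 1 says v + x is even — contradiction.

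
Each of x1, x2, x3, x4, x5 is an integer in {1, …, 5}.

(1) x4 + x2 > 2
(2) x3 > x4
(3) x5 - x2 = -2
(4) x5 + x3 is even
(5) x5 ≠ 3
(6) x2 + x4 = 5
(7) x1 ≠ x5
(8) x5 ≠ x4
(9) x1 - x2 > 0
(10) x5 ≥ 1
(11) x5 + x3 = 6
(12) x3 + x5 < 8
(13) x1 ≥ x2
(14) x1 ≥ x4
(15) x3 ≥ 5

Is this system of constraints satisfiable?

Try x1 = 5, x2 = 3, x3 = 5, x4 = 2, x5 = 1.
Check constraint 1: x4 + x2 = 5; constraint 3: x5 - x2 = -2. The remaining constraints are straightforward to verify.

Satisfiable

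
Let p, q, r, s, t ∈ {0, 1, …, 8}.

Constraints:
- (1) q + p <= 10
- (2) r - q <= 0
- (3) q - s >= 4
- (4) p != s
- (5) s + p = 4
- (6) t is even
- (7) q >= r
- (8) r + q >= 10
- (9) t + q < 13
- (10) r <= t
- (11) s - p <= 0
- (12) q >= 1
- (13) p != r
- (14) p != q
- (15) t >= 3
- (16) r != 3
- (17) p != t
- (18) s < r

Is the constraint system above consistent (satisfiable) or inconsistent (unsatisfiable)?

Setting (p, q, r, s, t) = (3, 7, 4, 1, 4) satisfies everything: constraint 1: q + p = 10; constraint 2: r - q = -3, and the others follow.

Satisfiable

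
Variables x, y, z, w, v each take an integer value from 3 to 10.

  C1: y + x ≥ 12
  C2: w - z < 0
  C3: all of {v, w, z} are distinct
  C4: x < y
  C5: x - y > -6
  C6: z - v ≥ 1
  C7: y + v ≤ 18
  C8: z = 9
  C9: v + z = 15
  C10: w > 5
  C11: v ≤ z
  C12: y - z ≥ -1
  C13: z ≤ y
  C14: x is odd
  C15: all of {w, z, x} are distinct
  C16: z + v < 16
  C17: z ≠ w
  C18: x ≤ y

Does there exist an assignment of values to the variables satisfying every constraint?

Satisfiable

Setting (x, y, z, w, v) = (5, 9, 9, 8, 6) satisfies everything: constraint 1: y + x = 14; constraint 2: w - z = -1; constraint 5: x - y = -4, and the others follow.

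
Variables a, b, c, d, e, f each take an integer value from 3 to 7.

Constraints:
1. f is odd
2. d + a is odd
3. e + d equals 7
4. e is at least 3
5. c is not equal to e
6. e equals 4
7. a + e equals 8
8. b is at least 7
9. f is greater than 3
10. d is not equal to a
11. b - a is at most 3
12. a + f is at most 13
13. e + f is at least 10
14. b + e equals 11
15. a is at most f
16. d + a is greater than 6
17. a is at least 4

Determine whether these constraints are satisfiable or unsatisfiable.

Take a = 4, b = 7, c = 3, d = 3, e = 4, f = 7. Then constraint 3: e + d = 7; constraint 7: a + e = 8; constraint 11: b - a = 3, and every other listed constraint is also met.

Satisfiable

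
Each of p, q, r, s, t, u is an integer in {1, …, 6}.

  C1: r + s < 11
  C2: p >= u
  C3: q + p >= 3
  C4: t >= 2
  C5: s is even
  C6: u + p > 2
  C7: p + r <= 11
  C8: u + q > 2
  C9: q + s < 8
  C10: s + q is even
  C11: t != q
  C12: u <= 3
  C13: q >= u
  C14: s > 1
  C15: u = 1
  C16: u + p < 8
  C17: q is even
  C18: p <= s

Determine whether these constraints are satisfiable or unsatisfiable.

Satisfiable

One satisfying assignment is p = 4, q = 2, r = 4, s = 4, t = 4, u = 1.
For the less obvious constraints — constraint 1: r + s = 8; constraint 3: q + p = 6; constraint 6: u + p = 5 — and the others hold by inspection.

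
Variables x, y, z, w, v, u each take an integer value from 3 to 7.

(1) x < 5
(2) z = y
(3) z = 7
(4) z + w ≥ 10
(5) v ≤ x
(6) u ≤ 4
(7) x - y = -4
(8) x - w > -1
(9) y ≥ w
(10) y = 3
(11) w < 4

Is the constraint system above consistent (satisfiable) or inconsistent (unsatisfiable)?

Constraint 3 fixes z = 7 and constraint 10 fixes y = 3, but constraint 2 requires z = y. Since 7 ≠ 3, contradiction.

Unsatisfiable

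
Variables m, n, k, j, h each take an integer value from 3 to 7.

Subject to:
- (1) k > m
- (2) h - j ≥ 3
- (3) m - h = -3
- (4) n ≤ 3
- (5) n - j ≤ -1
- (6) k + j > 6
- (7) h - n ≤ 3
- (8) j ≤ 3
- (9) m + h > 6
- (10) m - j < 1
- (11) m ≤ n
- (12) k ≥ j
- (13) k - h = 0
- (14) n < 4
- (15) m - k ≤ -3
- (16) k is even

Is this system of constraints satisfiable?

Unsatisfiable

Constraints 2, 5, and 7 give h − j ≥ 3, j − n ≥ 1, n − h ≥ -3.
Adding all 3 inequalities: the left sides telescope to 0, and the right sides sum to 3 + 1 + (-3) = 1. So 0 ≥ 1, which is false.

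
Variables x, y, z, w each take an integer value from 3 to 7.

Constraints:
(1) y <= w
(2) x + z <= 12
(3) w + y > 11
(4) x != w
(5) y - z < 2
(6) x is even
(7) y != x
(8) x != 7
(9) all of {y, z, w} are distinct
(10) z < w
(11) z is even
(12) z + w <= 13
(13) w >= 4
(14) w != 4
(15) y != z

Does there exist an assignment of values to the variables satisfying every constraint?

Satisfiable

One satisfying assignment is x = 4, y = 5, z = 6, w = 7.
For the less obvious constraints — constraint 2: x + z = 10; constraint 3: w + y = 12 — and the others hold by inspection.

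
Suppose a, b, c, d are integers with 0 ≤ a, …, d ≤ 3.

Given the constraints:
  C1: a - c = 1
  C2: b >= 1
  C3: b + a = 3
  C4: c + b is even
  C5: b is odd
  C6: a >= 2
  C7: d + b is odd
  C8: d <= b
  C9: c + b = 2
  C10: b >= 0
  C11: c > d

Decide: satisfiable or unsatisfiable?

Try a = 2, b = 1, c = 1, d = 0.
Check constraint 1: a - c = 1; constraint 3: b + a = 3; constraint 9: c + b = 2. The remaining constraints are straightforward to verify.

Satisfiable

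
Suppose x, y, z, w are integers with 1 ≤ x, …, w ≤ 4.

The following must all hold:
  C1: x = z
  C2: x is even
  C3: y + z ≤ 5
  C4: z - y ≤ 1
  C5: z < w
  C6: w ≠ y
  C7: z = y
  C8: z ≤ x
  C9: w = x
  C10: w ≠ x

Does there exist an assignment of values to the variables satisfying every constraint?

Unsatisfiable

From constraints 1, 7, and 9, w = x = z = y, so w = y. But constraint 6 says w ≠ y. Contradiction.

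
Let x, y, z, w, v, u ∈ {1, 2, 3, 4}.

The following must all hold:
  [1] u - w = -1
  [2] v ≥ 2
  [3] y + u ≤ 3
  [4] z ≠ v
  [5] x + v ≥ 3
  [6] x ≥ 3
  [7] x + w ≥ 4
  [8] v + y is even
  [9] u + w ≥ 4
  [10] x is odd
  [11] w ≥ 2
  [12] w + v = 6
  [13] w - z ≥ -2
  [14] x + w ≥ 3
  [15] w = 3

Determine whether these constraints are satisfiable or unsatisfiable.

Setting (x, y, z, w, v, u) = (3, 1, 4, 3, 3, 2) satisfies everything: constraint 1: u - w = -1; constraint 3: y + u = 3, and the others follow.

Satisfiable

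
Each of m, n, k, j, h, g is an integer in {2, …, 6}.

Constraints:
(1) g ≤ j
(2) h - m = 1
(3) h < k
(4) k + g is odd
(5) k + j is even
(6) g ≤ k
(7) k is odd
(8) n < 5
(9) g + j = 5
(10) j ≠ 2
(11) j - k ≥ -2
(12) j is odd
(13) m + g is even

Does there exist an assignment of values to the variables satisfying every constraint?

Setting (m, n, k, j, h, g) = (2, 2, 5, 3, 3, 2) satisfies everything: constraint 2: h - m = 1; constraint 9: g + j = 5, and the others follow.

Satisfiable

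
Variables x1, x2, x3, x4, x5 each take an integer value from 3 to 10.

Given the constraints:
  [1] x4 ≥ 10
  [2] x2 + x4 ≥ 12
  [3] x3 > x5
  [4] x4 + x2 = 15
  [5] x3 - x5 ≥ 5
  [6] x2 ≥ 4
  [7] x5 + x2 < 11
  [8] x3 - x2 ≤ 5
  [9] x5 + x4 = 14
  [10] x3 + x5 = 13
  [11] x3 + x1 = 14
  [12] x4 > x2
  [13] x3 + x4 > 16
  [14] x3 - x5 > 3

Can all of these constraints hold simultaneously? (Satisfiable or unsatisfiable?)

Satisfiable

One satisfying assignment is x1 = 5, x2 = 5, x3 = 9, x4 = 10, x5 = 4.
For the less obvious constraints — constraint 2: x2 + x4 = 15; constraint 4: x4 + x2 = 15; constraint 5: x3 - x5 = 5 — and the others hold by inspection.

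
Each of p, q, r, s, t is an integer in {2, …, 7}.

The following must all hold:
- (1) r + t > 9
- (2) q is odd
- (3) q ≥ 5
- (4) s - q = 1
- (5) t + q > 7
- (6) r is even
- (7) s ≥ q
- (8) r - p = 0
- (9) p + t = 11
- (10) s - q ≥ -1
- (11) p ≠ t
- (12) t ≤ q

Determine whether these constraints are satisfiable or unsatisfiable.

Setting (p, q, r, s, t) = (6, 5, 6, 6, 5) satisfies everything: constraint 1: r + t = 11; constraint 4: s - q = 1, and the others follow.

Satisfiable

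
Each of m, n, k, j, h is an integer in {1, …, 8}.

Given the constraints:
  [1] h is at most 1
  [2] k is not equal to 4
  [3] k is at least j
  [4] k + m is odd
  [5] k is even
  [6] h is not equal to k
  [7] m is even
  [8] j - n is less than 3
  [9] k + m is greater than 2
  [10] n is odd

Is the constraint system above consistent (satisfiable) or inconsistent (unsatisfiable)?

Constraint 5 makes k even and constraint 7 makes m even, so k + m must be even. Constraint 4 says k + m is odd — contradiction.

Unsatisfiable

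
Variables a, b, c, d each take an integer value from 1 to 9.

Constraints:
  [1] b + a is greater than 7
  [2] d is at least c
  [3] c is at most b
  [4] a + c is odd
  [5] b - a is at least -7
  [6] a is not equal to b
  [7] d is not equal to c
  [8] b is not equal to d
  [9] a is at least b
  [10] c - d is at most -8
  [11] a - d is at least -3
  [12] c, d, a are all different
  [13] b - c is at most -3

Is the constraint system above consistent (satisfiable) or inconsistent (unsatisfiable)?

Unsatisfiable

Constraints 5, 10, 11, and 13 give c − b ≥ 3, b − a ≥ -7, a − d ≥ -3, d − c ≥ 8.
Adding all 4 inequalities: the left sides telescope to 0, and the right sides sum to 3 + (-7) + (-3) + 8 = 1. So 0 ≥ 1, which is false.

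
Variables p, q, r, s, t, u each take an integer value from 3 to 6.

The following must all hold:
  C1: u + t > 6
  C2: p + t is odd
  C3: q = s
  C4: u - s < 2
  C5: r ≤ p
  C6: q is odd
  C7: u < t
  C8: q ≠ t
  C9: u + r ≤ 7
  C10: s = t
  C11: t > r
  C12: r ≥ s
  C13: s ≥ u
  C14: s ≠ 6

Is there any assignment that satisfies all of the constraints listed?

From constraints 3 and 10, q = s = t, so q = t. But constraint 8 says q ≠ t. Contradiction.

Unsatisfiable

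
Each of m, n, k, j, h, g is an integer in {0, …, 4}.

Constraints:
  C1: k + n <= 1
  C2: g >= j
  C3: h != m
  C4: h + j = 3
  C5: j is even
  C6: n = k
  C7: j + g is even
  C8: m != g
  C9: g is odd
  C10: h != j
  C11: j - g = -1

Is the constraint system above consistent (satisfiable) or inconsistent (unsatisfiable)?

Unsatisfiable

Constraint 5 makes j even and constraint 9 makes g odd, so j + g must be odd. Constraint 7 says j + g is even — contradiction.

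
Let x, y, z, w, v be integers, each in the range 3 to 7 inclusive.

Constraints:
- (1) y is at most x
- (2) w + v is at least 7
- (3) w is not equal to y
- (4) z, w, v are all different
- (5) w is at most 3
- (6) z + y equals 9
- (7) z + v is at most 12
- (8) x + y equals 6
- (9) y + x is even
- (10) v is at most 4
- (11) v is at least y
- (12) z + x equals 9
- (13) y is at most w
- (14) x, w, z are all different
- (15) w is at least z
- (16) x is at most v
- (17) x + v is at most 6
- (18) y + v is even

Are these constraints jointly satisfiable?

From constraints 5 and 15: z ≤ w ≤ 3. From constraints 10 and 11: y ≤ v ≤ 4. Hence z + y ≤ 7. But constraint 6 requires z + y = 9, and 9 > 7. Contradiction.

Unsatisfiable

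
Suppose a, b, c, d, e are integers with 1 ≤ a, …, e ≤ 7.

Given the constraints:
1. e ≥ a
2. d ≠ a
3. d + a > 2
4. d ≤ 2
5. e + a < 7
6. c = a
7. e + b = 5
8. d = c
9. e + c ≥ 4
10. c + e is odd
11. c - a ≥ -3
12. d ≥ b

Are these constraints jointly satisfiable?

From constraints 6 and 8, d = c = a, so d = a. But constraint 2 says d ≠ a. Contradiction.

Unsatisfiable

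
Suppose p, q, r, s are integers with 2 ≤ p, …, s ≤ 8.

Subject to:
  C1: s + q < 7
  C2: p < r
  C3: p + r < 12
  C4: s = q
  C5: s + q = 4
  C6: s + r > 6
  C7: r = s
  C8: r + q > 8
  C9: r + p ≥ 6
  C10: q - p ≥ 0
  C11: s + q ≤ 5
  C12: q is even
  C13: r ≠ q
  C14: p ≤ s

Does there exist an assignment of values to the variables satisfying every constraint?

From constraints 4 and 7, r = s = q, so r = q. But constraint 13 says r ≠ q. Contradiction.

Unsatisfiable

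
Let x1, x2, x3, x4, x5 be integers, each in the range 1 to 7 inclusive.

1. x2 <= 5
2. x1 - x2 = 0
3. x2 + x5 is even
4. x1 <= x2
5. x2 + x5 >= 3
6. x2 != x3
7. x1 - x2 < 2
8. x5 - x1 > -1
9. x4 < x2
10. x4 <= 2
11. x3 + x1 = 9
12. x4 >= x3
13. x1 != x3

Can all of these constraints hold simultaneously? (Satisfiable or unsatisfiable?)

Unsatisfiable

From constraints 10 and 12: x3 ≤ x4 ≤ 2. From constraints 1 and 4: x1 ≤ x2 ≤ 5. Hence x3 + x1 ≤ 7. But constraint 11 requires x3 + x1 = 9, and 9 > 7. Contradiction.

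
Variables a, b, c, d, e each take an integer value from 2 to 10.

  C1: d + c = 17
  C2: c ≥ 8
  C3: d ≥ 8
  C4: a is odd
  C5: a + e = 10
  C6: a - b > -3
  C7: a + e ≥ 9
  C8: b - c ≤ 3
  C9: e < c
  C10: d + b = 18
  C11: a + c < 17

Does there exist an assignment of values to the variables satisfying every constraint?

Satisfiable

One satisfying assignment is a = 7, b = 9, c = 8, d = 9, e = 3.
For the less obvious constraints — constraint 1: d + c = 17; constraint 5: a + e = 10 — and the others hold by inspection.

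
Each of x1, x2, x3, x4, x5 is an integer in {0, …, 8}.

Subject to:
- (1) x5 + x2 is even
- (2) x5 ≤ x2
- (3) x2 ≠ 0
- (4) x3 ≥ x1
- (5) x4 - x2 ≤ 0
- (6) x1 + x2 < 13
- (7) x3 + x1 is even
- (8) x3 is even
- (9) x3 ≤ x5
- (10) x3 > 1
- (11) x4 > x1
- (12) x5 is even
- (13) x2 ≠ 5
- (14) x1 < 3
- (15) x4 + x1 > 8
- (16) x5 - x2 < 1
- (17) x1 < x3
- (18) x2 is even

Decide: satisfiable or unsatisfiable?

Setting (x1, x2, x3, x4, x5) = (2, 8, 8, 7, 8) satisfies everything: constraint 5: x4 - x2 = -1; constraint 6: x1 + x2 = 10, and the others follow.

Satisfiable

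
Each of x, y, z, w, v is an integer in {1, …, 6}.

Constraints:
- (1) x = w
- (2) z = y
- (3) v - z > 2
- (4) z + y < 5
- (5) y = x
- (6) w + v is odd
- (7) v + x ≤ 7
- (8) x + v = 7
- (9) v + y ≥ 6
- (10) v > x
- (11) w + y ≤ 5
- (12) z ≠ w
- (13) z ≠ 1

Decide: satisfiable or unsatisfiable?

From constraints 1, 2, and 5, z = y = x = w, so z = w. But constraint 12 says z ≠ w. Contradiction.

Unsatisfiable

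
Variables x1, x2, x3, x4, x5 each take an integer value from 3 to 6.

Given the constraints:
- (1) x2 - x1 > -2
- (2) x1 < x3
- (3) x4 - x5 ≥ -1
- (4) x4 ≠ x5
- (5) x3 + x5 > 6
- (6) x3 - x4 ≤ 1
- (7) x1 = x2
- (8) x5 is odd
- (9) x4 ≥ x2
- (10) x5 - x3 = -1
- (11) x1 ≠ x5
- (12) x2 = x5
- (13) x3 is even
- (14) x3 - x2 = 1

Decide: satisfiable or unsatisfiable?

From constraints 7 and 12, x1 = x2 = x5, so x1 = x5. But constraint 11 says x1 ≠ x5. Contradiction.

Unsatisfiable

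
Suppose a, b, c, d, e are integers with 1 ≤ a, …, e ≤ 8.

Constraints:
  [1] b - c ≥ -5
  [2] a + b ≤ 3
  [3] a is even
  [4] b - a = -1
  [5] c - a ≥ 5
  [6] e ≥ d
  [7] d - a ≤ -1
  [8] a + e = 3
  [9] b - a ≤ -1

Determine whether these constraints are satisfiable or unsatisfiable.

Constraints 1, 5, and 9 give c − a ≥ 5, a − b ≥ 1, b − c ≥ -5.
Adding all 3 inequalities: the left sides telescope to 0, and the right sides sum to 5 + 1 + (-5) = 1. So 0 ≥ 1, which is false.

Unsatisfiable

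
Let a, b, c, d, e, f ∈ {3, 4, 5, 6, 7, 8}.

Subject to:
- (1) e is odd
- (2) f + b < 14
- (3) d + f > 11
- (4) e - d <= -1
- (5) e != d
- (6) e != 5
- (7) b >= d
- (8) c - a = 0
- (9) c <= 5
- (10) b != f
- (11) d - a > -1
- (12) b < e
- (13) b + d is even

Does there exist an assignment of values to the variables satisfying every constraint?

Constraints 4, 7, and 12 give e < d, d ≤ b, b < e. Chaining: e < d ≤ b < e, which forces e < e — impossible.

Unsatisfiable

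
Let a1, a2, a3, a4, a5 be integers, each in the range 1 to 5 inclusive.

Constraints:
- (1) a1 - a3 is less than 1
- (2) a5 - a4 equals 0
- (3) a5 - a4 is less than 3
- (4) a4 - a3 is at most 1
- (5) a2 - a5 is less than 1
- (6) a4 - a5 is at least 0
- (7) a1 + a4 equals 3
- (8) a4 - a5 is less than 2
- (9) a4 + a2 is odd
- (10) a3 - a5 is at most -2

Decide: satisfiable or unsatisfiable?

Constraints 4, 6, and 10 give a3 − a4 ≥ -1, a4 − a5 ≥ 0, a5 − a3 ≥ 2.
Adding all 3 inequalities: the left sides telescope to 0, and the right sides sum to (-1) + 0 + 2 = 1. So 0 ≥ 1, which is false.

Unsatisfiable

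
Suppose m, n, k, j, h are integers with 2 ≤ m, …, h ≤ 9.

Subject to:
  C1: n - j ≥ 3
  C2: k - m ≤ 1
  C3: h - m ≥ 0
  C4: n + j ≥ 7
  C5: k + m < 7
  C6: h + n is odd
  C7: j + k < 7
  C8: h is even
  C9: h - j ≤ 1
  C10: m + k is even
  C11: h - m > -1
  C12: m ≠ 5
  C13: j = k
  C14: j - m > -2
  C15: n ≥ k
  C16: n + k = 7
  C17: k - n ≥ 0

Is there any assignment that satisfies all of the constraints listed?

Unsatisfiable

Constraints 1, 2, 3, 9, and 17 give k − n ≥ 0, n − j ≥ 3, j − h ≥ -1, h − m ≥ 0, m − k ≥ -1.
Adding all 5 inequalities: the left sides telescope to 0, and the right sides sum to 0 + 3 + (-1) + 0 + (-1) = 1. So 0 ≥ 1, which is false.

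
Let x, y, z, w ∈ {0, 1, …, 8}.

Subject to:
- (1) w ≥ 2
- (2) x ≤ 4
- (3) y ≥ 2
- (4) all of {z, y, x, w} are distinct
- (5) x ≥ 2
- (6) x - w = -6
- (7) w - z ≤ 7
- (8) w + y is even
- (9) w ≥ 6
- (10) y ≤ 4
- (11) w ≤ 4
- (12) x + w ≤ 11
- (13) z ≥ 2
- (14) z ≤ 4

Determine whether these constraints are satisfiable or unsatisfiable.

Constraints 1, 2, 3, 5, 10, 11, 13, and 14 confine each of z, y, x, w to the 3 values {2, …, 4}.
Constraint 4 requires all 4 of them to be distinct, but only 3 values are available — impossible by the pigeonhole principle.

Unsatisfiable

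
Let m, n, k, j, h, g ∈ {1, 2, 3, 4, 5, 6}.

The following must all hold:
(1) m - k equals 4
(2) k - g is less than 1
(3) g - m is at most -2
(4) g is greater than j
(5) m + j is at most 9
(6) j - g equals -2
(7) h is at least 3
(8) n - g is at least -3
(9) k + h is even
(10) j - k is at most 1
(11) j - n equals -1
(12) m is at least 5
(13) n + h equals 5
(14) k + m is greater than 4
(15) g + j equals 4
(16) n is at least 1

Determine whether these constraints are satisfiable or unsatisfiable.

One satisfying assignment is m = 5, n = 2, k = 1, j = 1, h = 3, g = 3.
For the less obvious constraints — constraint 1: m - k = 4; constraint 2: k - g = -2 — and the others hold by inspection.

Satisfiable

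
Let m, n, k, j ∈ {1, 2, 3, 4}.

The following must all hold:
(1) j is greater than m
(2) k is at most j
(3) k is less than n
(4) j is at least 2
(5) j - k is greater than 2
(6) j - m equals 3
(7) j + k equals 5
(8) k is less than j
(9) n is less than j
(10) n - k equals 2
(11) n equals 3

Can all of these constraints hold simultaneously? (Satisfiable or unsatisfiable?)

Satisfiable

The assignment m = 1, n = 3, k = 1, j = 4 works:
  constraint 5 holds since j - k = 3.
  constraint 6 holds since j - m = 3.
  constraint 7 holds since j + k = 5.
The rest check out directly.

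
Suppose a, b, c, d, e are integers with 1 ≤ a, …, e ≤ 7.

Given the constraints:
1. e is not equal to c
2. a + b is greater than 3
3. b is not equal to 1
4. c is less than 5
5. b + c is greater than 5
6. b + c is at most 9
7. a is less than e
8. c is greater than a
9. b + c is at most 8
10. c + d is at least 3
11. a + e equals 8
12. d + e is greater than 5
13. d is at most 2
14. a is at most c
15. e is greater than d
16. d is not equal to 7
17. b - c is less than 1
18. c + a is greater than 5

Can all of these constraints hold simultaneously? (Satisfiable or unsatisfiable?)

Satisfiable

Setting (a, b, c, d, e) = (2, 4, 4, 1, 6) satisfies everything: constraint 2: a + b = 6; constraint 5: b + c = 8, and the others follow.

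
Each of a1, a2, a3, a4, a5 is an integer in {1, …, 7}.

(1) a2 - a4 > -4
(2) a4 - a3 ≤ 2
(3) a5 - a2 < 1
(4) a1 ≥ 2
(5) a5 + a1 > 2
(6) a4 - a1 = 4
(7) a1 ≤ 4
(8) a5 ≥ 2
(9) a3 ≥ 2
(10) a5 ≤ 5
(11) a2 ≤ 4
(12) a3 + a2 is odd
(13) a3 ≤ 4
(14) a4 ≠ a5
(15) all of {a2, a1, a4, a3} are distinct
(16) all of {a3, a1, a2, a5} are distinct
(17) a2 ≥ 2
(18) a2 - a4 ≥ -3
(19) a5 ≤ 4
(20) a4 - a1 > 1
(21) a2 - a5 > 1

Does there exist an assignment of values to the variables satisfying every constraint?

Unsatisfiable

Constraints 4, 7, 8, 9, 11, 13, 17, and 19 confine each of a3, a1, a2, a5 to the 3 values {2, …, 4}.
Constraint 16 requires all 4 of them to be distinct, but only 3 values are available — impossible by the pigeonhole principle.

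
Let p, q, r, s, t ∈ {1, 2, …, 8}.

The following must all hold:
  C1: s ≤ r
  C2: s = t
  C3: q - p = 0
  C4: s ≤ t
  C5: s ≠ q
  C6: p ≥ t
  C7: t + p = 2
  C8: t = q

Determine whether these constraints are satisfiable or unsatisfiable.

From constraints 2 and 8, s = t = q, so s = q. But constraint 5 says s ≠ q. Contradiction.

Unsatisfiable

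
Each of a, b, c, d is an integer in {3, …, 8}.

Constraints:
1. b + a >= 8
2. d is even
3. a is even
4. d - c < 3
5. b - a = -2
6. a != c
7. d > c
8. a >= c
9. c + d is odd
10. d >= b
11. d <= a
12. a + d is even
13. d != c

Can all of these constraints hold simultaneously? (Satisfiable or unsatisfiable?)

Take a = 6, b = 4, c = 5, d = 6. Then constraint 1: b + a = 10; constraint 4: d - c = 1; constraint 5: b - a = -2, and every other listed constraint is also met.

Satisfiable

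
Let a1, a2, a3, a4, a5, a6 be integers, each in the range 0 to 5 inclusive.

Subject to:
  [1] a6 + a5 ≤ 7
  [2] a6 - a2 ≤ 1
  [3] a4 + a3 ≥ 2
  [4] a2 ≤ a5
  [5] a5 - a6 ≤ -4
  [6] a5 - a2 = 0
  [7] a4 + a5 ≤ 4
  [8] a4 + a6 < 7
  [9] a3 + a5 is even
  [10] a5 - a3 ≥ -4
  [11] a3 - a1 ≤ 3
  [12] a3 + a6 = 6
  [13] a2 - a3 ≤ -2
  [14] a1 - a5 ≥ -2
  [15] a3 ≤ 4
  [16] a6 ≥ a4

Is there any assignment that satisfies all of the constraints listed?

Unsatisfiable

Constraints 2, 5, 10, and 13 give a2 − a6 ≥ -1, a6 − a5 ≥ 4, a5 − a3 ≥ -4, a3 − a2 ≥ 2.
Adding all 4 inequalities: the left sides telescope to 0, and the right sides sum to (-1) + 4 + (-4) + 2 = 1. So 0 ≥ 1, which is false.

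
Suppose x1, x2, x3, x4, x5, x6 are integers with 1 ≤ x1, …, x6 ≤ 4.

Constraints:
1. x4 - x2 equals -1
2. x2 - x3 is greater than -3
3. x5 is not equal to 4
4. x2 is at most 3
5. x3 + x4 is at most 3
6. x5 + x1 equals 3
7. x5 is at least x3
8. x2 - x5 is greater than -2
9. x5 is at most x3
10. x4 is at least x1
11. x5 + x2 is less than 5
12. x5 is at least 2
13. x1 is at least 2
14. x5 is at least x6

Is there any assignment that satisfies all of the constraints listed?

From constraints 9 and 12: x3 ≥ x5 ≥ 2. From constraints 10 and 13: x4 ≥ x1 ≥ 2. Hence x3 + x4 ≥ 4. But constraint 5 requires x3 + x4 ≤ 3, and 3 < 4. Contradiction.

Unsatisfiable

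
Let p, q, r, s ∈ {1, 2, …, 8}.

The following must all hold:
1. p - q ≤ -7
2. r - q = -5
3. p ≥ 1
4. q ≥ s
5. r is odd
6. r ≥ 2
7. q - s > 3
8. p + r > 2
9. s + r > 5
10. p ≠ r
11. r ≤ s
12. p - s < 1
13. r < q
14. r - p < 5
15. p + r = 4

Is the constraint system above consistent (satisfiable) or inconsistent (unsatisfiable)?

One satisfying assignment is p = 1, q = 8, r = 3, s = 3.
For the less obvious constraints — constraint 1: p - q = -7; constraint 2: r - q = -5; constraint 7: q - s = 5 — and the others hold by inspection.

Satisfiable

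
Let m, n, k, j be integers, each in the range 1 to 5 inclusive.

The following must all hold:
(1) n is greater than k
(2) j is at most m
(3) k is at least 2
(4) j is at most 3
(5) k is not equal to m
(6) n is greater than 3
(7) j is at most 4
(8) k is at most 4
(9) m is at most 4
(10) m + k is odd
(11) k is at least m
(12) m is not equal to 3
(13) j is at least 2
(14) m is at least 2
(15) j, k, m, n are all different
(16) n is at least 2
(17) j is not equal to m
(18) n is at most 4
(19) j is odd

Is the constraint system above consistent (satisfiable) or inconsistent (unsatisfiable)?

Constraints 3, 7, 8, 9, 13, 14, 16, and 18 confine each of j, k, m, n to the 3 values {2, …, 4}.
Constraint 15 requires all 4 of them to be distinct, but only 3 values are available — impossible by the pigeonhole principle.

Unsatisfiable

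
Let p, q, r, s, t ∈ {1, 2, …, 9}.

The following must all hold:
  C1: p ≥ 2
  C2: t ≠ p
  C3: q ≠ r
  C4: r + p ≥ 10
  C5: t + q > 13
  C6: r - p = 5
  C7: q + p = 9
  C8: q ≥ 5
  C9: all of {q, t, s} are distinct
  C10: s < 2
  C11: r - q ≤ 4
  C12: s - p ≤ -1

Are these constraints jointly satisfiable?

Satisfiable

Setting (p, q, r, s, t) = (3, 6, 8, 1, 8) satisfies everything: constraint 4: r + p = 11; constraint 5: t + q = 14; constraint 6: r - p = 5, and the others follow.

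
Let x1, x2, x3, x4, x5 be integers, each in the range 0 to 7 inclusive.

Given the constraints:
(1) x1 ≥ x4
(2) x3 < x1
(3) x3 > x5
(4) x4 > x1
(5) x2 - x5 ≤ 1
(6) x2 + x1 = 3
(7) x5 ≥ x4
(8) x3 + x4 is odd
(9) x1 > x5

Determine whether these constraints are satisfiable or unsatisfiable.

Constraints 2, 3, 4, and 7 give x3 < x1, x1 < x4, x4 ≤ x5, x5 < x3. Chaining: x3 < x1 < x4 ≤ x5 < x3, which forces x3 < x3 — impossible.

Unsatisfiable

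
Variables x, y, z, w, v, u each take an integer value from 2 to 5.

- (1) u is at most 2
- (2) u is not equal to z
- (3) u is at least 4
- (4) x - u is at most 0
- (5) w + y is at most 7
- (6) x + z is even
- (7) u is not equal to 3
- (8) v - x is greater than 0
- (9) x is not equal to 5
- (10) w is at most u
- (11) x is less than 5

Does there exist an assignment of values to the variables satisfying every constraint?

Unsatisfiable

From constraint 3: u ≥ 4. From constraint 1: u ≤ 2. But 2 < 4, so no value of u works.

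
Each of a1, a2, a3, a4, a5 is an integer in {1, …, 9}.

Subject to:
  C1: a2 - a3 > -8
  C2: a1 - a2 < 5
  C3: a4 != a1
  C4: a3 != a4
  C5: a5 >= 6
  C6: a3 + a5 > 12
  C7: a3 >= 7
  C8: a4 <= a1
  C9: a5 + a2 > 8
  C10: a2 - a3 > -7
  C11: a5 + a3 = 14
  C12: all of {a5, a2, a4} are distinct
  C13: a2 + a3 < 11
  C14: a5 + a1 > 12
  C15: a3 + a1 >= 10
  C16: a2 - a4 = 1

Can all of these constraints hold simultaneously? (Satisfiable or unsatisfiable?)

Take a1 = 6, a2 = 2, a3 = 7, a4 = 1, a5 = 7. Then constraint 1: a2 - a3 = -5; constraint 2: a1 - a2 = 4, and every other listed constraint is also met.

Satisfiable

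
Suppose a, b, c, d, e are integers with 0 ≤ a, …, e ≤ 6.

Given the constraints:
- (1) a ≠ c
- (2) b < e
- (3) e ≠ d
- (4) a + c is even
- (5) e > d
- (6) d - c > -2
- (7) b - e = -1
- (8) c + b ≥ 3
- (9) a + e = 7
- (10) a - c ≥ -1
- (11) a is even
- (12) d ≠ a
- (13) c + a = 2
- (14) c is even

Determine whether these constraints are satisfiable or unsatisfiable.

Satisfiable

Try a = 2, b = 4, c = 0, d = 0, e = 5.
Check constraint 6: d - c = 0; constraint 7: b - e = -1; constraint 8: c + b = 4. The remaining constraints are straightforward to verify.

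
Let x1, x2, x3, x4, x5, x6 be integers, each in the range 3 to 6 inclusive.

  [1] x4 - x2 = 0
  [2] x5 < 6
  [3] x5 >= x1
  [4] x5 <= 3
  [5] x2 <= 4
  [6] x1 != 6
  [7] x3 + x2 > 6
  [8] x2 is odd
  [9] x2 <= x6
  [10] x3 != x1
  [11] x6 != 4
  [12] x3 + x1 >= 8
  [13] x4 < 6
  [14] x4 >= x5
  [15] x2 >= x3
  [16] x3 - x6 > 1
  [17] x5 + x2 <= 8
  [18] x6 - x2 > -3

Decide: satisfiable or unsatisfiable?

From constraints 5 and 15: x3 ≤ x2 ≤ 4. From constraints 3 and 4: x1 ≤ x5 ≤ 3. Hence x3 + x1 ≤ 7. But constraint 12 requires x3 + x1 ≥ 8, and 8 > 7. Contradiction.

Unsatisfiable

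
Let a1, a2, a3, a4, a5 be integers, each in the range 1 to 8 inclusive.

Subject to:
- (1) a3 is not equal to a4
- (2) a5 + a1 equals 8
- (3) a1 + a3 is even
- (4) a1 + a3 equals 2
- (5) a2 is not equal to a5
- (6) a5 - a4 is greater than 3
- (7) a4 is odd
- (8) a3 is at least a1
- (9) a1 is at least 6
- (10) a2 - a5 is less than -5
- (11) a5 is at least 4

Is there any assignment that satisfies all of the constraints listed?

Unsatisfiable

From constraint 11: a5 ≥ 4. From constraint 9: a1 ≥ 6. Hence a5 + a1 ≥ 10. But constraint 2 requires a5 + a1 = 8, and 8 < 10. Contradiction.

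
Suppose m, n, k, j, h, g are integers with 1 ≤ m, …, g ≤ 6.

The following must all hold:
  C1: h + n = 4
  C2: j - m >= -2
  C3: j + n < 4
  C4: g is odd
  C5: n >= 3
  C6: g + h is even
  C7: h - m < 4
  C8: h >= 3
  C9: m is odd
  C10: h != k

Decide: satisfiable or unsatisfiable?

From constraint 8: h ≥ 3. From constraint 5: n ≥ 3. Hence h + n ≥ 6. But constraint 1 requires h + n = 4, and 4 < 6. Contradiction.

Unsatisfiable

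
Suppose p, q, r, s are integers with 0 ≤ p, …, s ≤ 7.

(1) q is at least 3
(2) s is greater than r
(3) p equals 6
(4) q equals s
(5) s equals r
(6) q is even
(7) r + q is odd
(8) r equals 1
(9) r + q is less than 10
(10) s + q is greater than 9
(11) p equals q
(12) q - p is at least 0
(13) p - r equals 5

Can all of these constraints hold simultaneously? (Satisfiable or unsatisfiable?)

Unsatisfiable

Constraint 3 fixes p = 6 and constraint 8 fixes r = 1. Constraints 4, 5, and 11 give p = q = s = r, so p = r. But 6 ≠ 1 — contradiction.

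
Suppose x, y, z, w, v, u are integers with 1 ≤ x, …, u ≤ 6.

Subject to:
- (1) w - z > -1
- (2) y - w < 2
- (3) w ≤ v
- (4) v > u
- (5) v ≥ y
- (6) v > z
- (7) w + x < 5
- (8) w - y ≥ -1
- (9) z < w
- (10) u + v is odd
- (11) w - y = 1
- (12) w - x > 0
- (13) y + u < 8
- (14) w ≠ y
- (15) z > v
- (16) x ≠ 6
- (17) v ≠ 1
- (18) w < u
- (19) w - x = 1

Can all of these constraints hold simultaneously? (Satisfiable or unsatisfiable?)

Unsatisfiable

Constraints 4, 9, 15, and 18 give u < v, v < z, z < w, w < u. Chaining: u < v < z < w < u, which forces u < u — impossible.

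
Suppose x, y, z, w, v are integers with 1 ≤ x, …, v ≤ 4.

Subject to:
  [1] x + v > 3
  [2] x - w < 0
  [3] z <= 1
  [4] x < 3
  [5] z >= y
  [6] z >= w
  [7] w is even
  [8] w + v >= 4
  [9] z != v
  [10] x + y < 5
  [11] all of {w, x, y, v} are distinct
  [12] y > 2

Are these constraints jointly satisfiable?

Unsatisfiable

From constraint 12: y ≥ 3. From constraints 3 and 5: y ≤ z and z ≤ 1, so y ≤ 1. But 1 < 3, so no value of y works.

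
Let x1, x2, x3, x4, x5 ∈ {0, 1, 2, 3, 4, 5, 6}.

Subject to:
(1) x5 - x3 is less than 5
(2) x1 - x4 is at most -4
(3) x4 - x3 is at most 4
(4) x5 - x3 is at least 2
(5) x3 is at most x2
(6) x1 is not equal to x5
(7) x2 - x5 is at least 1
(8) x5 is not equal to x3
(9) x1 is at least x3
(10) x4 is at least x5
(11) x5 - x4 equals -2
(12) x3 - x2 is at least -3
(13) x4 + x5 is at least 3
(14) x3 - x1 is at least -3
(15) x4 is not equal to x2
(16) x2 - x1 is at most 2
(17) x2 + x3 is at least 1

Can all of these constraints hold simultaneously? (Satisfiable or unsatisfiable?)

Unsatisfiable

Constraints 2, 3, 4, 7, and 16 give x1 − x2 ≥ -2, x2 − x5 ≥ 1, x5 − x3 ≥ 2, x3 − x4 ≥ -4, x4 − x1 ≥ 4.
Adding all 5 inequalities: the left sides telescope to 0, and the right sides sum to (-2) + 1 + 2 + (-4) + 4 = 1. So 0 ≥ 1, which is false.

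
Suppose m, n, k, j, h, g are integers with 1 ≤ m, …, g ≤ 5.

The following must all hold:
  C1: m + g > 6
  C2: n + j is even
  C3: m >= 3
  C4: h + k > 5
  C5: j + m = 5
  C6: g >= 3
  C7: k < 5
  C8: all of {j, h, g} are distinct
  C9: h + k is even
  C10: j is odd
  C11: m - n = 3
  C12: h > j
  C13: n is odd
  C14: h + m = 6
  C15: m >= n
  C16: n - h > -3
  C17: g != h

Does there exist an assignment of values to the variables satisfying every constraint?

Satisfiable

Try m = 4, n = 1, k = 4, j = 1, h = 2, g = 4.
Check constraint 1: m + g = 8; constraint 4: h + k = 6; constraint 5: j + m = 5. The remaining constraints are straightforward to verify.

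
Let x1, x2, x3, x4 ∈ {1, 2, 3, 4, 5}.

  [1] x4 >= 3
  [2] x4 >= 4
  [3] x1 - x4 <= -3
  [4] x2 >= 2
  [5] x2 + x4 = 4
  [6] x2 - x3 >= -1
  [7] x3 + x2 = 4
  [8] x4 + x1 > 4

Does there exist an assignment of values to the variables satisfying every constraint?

Unsatisfiable

From constraint 4: x2 ≥ 2. From constraint 1: x4 ≥ 3. Hence x2 + x4 ≥ 5. But constraint 5 requires x2 + x4 = 4, and 4 < 5. Contradiction.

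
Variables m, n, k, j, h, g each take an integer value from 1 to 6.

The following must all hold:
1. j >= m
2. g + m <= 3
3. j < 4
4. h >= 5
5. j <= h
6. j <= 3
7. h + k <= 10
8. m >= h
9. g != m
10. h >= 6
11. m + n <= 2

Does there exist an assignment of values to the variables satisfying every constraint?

Unsatisfiable

From constraints 8 and 10: m ≥ h and h ≥ 6, so m ≥ 6. From constraints 1 and 6: m ≤ j and j ≤ 3, so m ≤ 3. But 3 < 6, so no value of m works.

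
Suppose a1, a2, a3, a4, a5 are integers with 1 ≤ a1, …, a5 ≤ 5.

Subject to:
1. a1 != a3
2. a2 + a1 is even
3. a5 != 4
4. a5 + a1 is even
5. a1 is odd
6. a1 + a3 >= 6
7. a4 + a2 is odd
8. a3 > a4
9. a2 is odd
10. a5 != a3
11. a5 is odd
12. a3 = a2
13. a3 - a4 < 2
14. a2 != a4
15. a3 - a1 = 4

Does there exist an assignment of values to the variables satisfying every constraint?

Try a1 = 1, a2 = 5, a3 = 5, a4 = 4, a5 = 3.
Check constraint 6: a1 + a3 = 6; constraint 13: a3 - a4 = 1; constraint 15: a3 - a1 = 4. The remaining constraints are straightforward to verify.

Satisfiable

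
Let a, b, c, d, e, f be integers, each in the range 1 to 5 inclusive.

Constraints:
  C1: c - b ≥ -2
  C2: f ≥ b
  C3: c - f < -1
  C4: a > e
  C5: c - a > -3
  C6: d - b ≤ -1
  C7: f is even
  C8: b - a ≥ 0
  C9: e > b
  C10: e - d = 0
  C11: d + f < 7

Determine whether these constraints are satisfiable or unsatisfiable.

Constraints 4, 8, and 9 give a ≤ b, b < e, e < a. Chaining: a ≤ b < e < a, which forces a < a — impossible.

Unsatisfiable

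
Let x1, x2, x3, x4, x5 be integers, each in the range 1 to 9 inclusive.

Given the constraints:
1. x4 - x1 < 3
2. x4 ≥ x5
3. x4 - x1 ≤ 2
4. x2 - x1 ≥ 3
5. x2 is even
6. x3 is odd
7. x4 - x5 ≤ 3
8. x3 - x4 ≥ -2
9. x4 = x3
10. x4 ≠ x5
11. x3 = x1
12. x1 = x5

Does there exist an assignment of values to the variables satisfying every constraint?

From constraints 9, 11, and 12, x4 = x3 = x1 = x5, so x4 = x5. But constraint 10 says x4 ≠ x5. Contradiction.

Unsatisfiable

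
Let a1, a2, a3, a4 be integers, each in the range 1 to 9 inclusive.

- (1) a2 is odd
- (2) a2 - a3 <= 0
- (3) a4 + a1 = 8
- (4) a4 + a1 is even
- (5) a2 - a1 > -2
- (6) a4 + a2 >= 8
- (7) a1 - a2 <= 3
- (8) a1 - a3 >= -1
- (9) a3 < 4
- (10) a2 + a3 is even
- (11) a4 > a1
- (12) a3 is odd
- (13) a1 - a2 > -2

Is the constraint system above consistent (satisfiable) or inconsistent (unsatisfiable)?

The assignment a1 = 1, a2 = 1, a3 = 1, a4 = 7 works:
  constraint 2 holds since a2 - a3 = 0.
  constraint 3 holds since a4 + a1 = 8.
  constraint 5 holds since a2 - a1 = 0.
The rest check out directly.

Satisfiable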